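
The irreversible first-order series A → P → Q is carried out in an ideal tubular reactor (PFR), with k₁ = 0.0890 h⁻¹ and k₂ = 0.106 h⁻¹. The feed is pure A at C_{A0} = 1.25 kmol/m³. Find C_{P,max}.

Evaluating C_P at τ_opt = ln(k₂/k₁)/(k₂−k₁) gives C_{P,max}/C_{A0} = (k₁/k₂)^[k₂/(k₂−k₁)].
= (0.0890/0.106)^(0.106/(0.106−0.0890)) = (0.8396)^(6.235) = 0.3362.
C_{P,max} = 0.3362×1.25 = 0.420 kmol/m³.

0.420 kmol/m³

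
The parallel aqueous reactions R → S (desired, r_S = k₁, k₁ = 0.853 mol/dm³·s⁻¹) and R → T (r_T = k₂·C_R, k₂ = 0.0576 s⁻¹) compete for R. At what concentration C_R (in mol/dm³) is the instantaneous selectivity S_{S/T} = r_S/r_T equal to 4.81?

S_{S/T} = (k₁/k₂)·C_R⁻¹ ⇒ C_R = (S·k₂/k₁)^(-1).
= (4.81×0.0576/0.853)^(-1) = (0.3248)^(-1) = 3.08 mol/dm³.

3.08 mol/dm³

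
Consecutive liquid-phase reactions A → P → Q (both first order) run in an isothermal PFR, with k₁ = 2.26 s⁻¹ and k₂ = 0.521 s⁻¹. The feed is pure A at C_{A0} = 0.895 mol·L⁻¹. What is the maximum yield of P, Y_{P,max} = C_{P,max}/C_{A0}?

For a first-order series the maximum intermediate yield is C_{P,max}/C_{A0} = (k₁/k₂)^[k₂/(k₂−k₁)].
= (2.26/0.521)^(0.521/(0.521−2.26)) = (4.338)^(-0.2996) = 0.6443.

0.644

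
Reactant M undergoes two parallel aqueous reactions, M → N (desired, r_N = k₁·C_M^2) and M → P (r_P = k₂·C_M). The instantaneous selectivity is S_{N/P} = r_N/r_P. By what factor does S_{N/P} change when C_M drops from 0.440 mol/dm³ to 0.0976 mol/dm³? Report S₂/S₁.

0.222

S_{N/P} = (k₁/k₂)·C_M, so S₂/S₁ = (C_{M,2}/C_{M,1}).
= 0.0976/0.440 = 0.222.
Selectivity toward N falls as C_M falls — high-concentration operation is favoured.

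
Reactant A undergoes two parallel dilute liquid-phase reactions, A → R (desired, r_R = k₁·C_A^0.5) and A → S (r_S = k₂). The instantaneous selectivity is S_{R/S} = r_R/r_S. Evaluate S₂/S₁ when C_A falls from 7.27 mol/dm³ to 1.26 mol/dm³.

S_{R/S} = (k₁/k₂)·C_A^0.5, so S₂/S₁ = (C_{A,2}/C_{A,1})^0.5.
= (1.26/7.27)^0.5 = (0.1733)^0.5 = 0.416.

0.416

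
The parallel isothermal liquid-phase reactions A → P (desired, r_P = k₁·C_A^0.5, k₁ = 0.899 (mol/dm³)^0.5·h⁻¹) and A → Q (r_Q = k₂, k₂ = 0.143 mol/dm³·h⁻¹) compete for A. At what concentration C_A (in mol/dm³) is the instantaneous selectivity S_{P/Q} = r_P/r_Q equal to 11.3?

3.23 mol/dm³

S_{P/Q} = (k₁/k₂)·C_A^0.5 ⇒ C_A = (S·k₂/k₁)^(2).
= (11.3×0.143/0.899)^(2) = (1.797)^(2) = 3.23 mol/dm³.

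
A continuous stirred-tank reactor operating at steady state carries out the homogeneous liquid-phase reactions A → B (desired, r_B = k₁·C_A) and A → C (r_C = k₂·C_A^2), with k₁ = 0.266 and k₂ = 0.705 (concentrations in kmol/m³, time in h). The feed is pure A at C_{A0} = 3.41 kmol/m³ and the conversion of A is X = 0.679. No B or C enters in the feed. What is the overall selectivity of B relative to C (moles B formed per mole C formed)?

0.345

Exit C_A = C_{A0}(1−X) = 3.41×0.321 = 1.095 kmol/m³.
A CSTR operates uniformly at the exit composition, giving r_B = 0.2912 and r_C = 0.8447 (each k·C_A^n at C_A = 1.095).
Overall selectivity = C_B/C_C = r_Bτ/(r_Cτ) = r_B/r_C = 0.345.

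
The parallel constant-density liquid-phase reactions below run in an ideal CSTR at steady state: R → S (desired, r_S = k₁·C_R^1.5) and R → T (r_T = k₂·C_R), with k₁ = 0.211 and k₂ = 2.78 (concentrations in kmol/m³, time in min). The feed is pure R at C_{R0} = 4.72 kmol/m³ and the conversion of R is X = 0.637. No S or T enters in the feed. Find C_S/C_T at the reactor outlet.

Exit C_R = C_{R0}(1−X) = 4.72×0.363 = 1.713 kmol/m³.
In a CSTR the entire volume is at exit conditions, so r_S = 0.211×1.713^1.5 = 0.4732 and r_T = 2.78×1.713 = 4.763.
Overall selectivity = C_S/C_T = r_Sτ/(r_Tτ) = r_S/r_T = 0.0993.

0.0993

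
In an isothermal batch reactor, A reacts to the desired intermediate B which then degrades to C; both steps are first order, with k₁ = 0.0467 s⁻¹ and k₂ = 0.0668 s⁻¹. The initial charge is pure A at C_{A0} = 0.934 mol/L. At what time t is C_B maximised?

17.8 s

Setting dC_B/dt = 0 gives t_opt = ln(k₂/k₁)/(k₂−k₁).
= ln(0.0668/0.0467)/(0.0668−0.0467) = ln(1.430)/0.02010 = 0.3580/0.02010 = 17.8 s.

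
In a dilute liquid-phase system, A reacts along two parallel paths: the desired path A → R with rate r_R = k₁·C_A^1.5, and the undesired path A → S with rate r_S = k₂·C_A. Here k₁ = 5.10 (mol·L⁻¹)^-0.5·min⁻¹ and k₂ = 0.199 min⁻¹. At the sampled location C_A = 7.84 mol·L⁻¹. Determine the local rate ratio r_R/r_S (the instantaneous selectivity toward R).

71.8

S_{R/S} = r_R/r_S = (k₁·C_A^1.5)/(k₂·C_A) = (k₁/k₂)·C_A^0.5.
= (5.10×7.840^1.5) / (0.199×7.840) = 112.0/1.560 = 71.8.
Since the desired path is higher order in A, keeping C_A high (PFR or concentrated feed) favours R.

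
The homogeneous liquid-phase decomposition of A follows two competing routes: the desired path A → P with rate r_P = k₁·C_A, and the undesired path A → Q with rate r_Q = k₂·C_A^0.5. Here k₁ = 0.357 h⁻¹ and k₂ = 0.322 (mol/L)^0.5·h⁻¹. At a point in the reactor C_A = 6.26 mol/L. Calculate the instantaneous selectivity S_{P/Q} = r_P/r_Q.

2.77

S_{P/Q} = r_P/r_Q = (k₁·C_A)/(k₂·C_A^0.5) = (k₁/k₂)·C_A^0.5.
= (0.357×6.260) / (0.322×6.260^0.5) = 2.235/0.8056 = 2.77.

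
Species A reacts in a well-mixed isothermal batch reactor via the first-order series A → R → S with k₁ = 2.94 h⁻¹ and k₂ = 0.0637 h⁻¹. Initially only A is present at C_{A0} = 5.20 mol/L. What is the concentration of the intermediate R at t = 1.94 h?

4.68 mol/L

Solving the coupled first-order balances gives C_R(t) = [k₁/(k₂−k₁)]·C_{A0}·(e^(−k₁t) − e^(−k₂t)).
e^(−k₁t) = e^(−2.94×1.94) = e^(−5.704) = 0.003334; e^(−k₂t) = e^(−0.1236) = 0.8838.
C_R = 2.94×5.20/(0.0637−2.94) × (0.003334−0.8838) = (-5.315)×(-0.8804) = 4.680 mol/L.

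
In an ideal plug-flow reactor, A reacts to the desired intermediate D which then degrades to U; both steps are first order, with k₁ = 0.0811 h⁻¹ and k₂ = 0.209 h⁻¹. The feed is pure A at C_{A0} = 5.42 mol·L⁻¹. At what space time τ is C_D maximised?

7.40 h

For first-order series the maximum of C_D occurs at τ_opt = ln(k₂/k₁)/(k₂−k₁).
= ln(0.209/0.0811)/(0.209−0.0811) = ln(2.577)/0.1279 = 0.9467/0.1279 = 7.40 h.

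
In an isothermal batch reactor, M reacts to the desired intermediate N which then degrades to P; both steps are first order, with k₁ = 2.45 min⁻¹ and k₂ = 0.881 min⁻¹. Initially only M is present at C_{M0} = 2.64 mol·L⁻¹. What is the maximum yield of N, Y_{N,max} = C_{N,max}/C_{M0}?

For a first-order series the maximum intermediate yield is C_{N,max}/C_{M0} = (k₁/k₂)^[k₂/(k₂−k₁)].
= (2.45/0.881)^(0.881/(0.881−2.45)) = (2.781)^(-0.5615) = 0.5631.

0.563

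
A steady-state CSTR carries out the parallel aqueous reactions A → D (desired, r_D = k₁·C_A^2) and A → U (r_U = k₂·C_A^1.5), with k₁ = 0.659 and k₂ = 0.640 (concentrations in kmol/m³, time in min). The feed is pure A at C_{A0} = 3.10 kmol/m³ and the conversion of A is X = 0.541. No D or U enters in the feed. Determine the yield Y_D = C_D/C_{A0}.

Exit C_A = C_{A0}(1−X) = 3.10×0.459 = 1.423 kmol/m³.
In a CSTR the entire volume is at exit conditions, so r_D = 0.659×1.423^2 = 1.334 and r_U = 0.640×1.423^1.5 = 1.086.
Fraction of consumed A going to D: r_D/(r_D+r_U) = 0.5512.
C_D = 0.5512·C_{A0}·X = 0.5512×3.10×0.541 = 0.924 kmol/m³; Y_D = C_D/C_{A0} = 0.298.

0.298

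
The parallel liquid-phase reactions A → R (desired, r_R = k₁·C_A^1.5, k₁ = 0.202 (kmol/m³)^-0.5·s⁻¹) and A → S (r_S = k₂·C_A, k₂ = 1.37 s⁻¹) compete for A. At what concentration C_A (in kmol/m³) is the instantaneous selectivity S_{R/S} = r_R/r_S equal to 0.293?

S_{R/S} = (k₁/k₂)·C_A^0.5 ⇒ C_A = (S·k₂/k₁)^(2).
= (0.293×1.37/0.202)^(2) = (1.987)^(2) = 3.95 kmol/m³.

3.95 kmol/m³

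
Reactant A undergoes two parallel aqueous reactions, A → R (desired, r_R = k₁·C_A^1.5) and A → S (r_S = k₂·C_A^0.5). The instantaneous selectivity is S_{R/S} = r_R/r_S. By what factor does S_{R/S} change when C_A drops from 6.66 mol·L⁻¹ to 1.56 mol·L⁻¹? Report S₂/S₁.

0.234

S_{R/S} = (k₁/k₂)·C_A, so S₂/S₁ = (C_{A,2}/C_{A,1}).
= 1.56/6.66 = 0.234.
Selectivity toward R falls as C_A falls — high-concentration operation is favoured.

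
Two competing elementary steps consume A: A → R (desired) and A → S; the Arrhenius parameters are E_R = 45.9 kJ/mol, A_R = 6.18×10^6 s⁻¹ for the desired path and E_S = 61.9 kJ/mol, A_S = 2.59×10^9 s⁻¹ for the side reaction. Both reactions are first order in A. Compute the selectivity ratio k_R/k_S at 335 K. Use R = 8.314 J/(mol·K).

With equal orders, S_{R/S} = k_R/k_S = (A_R/A_S)·exp[(E_S−E_R)/(RT)].
(E_S−E_R)/(RT) = (61.9−45.9)×10³/(8.314×335) = 16000/2785 = 5.745.
k_R/k_S = (6.18×10^6/2.59×10^9)·exp(5.745) = 0.002386 × 312.5 = 0.746.

0.746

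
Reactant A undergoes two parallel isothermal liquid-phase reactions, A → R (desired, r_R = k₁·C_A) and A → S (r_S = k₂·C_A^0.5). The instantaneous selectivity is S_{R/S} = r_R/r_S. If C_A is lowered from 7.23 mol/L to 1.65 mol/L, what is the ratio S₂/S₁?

S_{R/S} = (k₁/k₂)·C_A^0.5, so S₂/S₁ = (C_{A,2}/C_{A,1})^0.5.
= (1.65/7.23)^0.5 = (0.2282)^0.5 = 0.478.

0.478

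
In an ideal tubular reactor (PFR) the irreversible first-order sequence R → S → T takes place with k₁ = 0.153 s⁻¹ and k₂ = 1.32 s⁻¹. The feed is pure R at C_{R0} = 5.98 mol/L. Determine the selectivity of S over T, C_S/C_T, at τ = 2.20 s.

0.434

The intermediate concentration in a first-order A→B→C sequence is C_S = k₁C_{R0}(e^(−k₁τ) − e^(−k₂τ))/(k₂−k₁).
e^(−k₁τ) = e^(−0.153×2.20) = e^(−0.3366) = 0.7142; e^(−k₂τ) = e^(−2.904) = 0.05480.
C_S = 0.153×5.98/(1.32−0.153) × (0.7142−0.05480) = 0.7840×0.6594 = 0.5170 mol/L.
C_R = C_{R0}e^(−k₁τ) = 4.271 mol/L, so C_T = C_{R0}−C_R−C_S = 1.192 mol/L; C_S/C_T = 0.434.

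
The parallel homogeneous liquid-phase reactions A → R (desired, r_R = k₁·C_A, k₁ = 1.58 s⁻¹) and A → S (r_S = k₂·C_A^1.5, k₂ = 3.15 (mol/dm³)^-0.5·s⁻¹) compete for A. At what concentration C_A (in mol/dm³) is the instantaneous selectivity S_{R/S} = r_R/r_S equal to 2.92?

0.0295 mol/dm³

S_{R/S} = (k₁/k₂)·C_A^-0.5 ⇒ C_A = (S·k₂/k₁)^(-2).
= (2.92×3.15/1.58)^(-2) = (5.822)^(-2) = 0.0295 mol/dm³.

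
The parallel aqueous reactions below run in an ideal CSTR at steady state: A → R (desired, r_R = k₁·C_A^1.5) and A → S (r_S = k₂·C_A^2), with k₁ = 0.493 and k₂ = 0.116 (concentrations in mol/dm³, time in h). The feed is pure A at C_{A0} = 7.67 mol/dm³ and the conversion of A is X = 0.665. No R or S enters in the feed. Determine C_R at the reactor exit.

Exit C_A = C_{A0}(1−X) = 7.67×0.335 = 2.569 mol/dm³.
In a CSTR the entire volume is at exit conditions, so r_R = 0.493×2.569^1.5 = 2.031 and r_S = 0.116×2.569^2 = 0.7658.
Fraction of consumed A going to R: r_R/(r_R+r_S) = 0.7261.
C_R = 0.7261·C_{A0}·X = 0.7261×7.67×0.665 = 3.70 mol/dm³.

3.70 mol/dm³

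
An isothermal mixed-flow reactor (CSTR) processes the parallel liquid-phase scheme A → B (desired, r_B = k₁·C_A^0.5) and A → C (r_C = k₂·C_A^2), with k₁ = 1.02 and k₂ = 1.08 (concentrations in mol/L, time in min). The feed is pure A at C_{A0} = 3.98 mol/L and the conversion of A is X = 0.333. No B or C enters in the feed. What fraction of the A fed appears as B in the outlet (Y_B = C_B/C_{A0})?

0.0597

Exit C_A = C_{A0}(1−X) = 3.98×0.667 = 2.655 mol/L.
In a CSTR the entire volume is at exit conditions, so r_B = 1.02×2.655^0.5 = 1.662 and r_C = 1.08×2.655^2 = 7.611.
Fraction of consumed A going to B: r_B/(r_B+r_C) = 0.1792.
C_B = 0.1792·C_{A0}·X = 0.1792×3.98×0.333 = 0.238 mol/L; Y_B = C_B/C_{A0} = 0.0597.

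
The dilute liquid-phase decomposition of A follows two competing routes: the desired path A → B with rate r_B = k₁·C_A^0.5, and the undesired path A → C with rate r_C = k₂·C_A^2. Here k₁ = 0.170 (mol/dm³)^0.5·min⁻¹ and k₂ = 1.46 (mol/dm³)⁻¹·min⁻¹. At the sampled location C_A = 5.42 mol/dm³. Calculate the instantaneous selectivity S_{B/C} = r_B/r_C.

0.00923

S_{B/C} = r_B/r_C = (k₁·C_A^0.5)/(k₂·C_A^2) = (k₁/k₂)·C_A^-1.5.
= (0.170×5.420^0.5) / (1.46×5.420^2) = 0.3958/42.89 = 0.00923.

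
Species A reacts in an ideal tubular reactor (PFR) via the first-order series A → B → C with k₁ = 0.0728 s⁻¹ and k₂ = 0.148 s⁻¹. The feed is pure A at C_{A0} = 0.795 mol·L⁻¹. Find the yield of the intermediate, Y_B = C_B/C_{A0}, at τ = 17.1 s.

The intermediate concentration in a first-order A→B→C sequence is C_B = k₁C_{A0}(e^(−k₁τ) − e^(−k₂τ))/(k₂−k₁).
e^(−k₁τ) = e^(−0.0728×17.1) = e^(−1.245) = 0.2880; e^(−k₂τ) = e^(−2.531) = 0.07960.
C_B = 0.0728×0.795/(0.148−0.0728) × (0.2880−0.07960) = 0.7696×0.2084 = 0.1604 mol·L⁻¹.
Y_B = C_B/C_{A0} = 0.1604/0.795 = 0.202.

0.202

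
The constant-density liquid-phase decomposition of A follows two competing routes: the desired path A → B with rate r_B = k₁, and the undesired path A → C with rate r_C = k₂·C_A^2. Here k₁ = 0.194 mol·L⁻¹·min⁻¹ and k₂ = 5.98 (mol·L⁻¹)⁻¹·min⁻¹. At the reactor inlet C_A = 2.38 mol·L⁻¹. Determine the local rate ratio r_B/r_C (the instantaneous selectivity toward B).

0.00573

S_{B/C} = r_B/r_C = (k₁)/(k₂·C_A^2) = (k₁/k₂)·C_A^-2.
= (0.194) / (5.98×2.380^2) = 0.1940/33.87 = 0.00573.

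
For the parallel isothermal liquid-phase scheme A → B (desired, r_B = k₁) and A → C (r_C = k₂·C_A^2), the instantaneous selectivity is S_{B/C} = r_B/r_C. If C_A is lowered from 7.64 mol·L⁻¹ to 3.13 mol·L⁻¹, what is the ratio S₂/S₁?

5.96

S_{B/C} = (k₁/k₂)·C_A^-2, so S₂/S₁ = (C_{A,2}/C_{A,1})^-2.
= (3.13/7.64)^(-2) = (0.4097)^(-2) = 5.96.
Selectivity toward B rises as C_A falls — low-concentration operation is favoured.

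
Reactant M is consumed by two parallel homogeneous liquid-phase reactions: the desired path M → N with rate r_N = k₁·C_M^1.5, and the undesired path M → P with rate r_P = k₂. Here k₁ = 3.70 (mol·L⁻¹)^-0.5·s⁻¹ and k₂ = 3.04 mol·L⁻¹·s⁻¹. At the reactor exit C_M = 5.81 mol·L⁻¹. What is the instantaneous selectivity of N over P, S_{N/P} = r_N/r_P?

S_{N/P} = r_N/r_P = (k₁·C_M^1.5)/(k₂) = (k₁/k₂)·C_M^1.5.
= (3.70×5.810^1.5) / (3.04) = 51.82/3.040 = 17.0.

17.0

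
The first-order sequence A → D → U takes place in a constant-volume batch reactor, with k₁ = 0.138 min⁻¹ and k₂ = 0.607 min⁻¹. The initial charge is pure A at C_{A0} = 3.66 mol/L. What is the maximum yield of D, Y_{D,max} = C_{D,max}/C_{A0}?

0.147

At the optimum, C_{D,max}/C_{A0} = (k₁/k₂)^[k₂/(k₂−k₁)].
= (0.138/0.607)^(0.607/(0.607−0.138)) = (0.2273)^(1.294) = 0.1470.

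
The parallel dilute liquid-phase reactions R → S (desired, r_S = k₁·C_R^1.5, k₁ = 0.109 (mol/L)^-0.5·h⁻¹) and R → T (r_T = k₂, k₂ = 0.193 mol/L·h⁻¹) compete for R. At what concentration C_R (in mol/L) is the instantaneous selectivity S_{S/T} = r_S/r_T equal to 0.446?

S_{S/T} = (k₁/k₂)·C_R^1.5 ⇒ C_R = (S·k₂/k₁)^(1/1.5).
= (0.446×0.193/0.109)^(0.6667) = (0.7897)^(0.6667) = 0.854 mol/L.

0.854 mol/L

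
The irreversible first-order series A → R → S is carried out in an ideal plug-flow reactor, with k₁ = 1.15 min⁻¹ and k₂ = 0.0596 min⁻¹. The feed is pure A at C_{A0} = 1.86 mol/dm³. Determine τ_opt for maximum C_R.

2.71 min

Setting dC_R/dτ = 0 gives τ_opt = ln(k₂/k₁)/(k₂−k₁).
= ln(0.0596/1.15)/(0.0596−1.15) = ln(0.05183)/-1.090 = -2.960/-1.090 = 2.71 min.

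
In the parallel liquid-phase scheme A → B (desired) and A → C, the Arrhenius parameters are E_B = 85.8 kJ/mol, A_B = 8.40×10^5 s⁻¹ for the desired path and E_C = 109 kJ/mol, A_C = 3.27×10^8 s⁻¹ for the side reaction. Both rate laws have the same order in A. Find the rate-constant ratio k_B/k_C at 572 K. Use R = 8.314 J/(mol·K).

k_B/k_C = (A_B/A_C)·exp[−(E_B−E_C)/(RT)] = (A_B/A_C)·exp[(E_C−E_B)/(RT)].
(E_C−E_B)/(RT) = (109−85.8)×10³/(8.314×572) = 23200/4756 = 4.878.
k_B/k_C = (8.40×10^5/3.27×10^8)·exp(4.878) = 0.002569 × 131.4 = 0.338.
Since E_B < E_C, lowering the temperature improves selectivity toward B.

0.338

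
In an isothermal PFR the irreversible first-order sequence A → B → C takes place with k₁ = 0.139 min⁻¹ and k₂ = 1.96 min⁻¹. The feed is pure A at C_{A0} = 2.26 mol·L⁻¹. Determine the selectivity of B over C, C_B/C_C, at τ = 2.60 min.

0.210

Solving the coupled first-order balances gives C_B(τ) = [k₁/(k₂−k₁)]·C_{A0}·(e^(−k₁τ) − e^(−k₂τ)).
e^(−k₁τ) = e^(−0.139×2.60) = e^(−0.3614) = 0.6967; e^(−k₂τ) = e^(−5.096) = 0.006121.
C_B = 0.139×2.26/(1.96−0.139) × (0.6967−0.006121) = 0.1725×0.6906 = 0.1191 mol·L⁻¹.
C_A = C_{A0}e^(−k₁τ) = 1.575 mol·L⁻¹, so C_C = C_{A0}−C_A−C_B = 0.5663 mol·L⁻¹; C_B/C_C = 0.210.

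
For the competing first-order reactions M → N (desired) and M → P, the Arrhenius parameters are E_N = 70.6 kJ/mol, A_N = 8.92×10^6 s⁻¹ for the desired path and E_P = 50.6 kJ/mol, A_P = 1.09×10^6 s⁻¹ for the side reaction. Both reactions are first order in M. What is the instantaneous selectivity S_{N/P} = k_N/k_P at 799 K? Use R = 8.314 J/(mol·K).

0.403

With equal orders, S_{N/P} = k_N/k_P = (A_N/A_P)·exp[(E_P−E_N)/(RT)].
(E_P−E_N)/(RT) = (50.6−70.6)×10³/(8.314×799) = -20000/6643 = -3.011.
k_N/k_P = (8.92×10^6/1.09×10^6)·exp(-3.011) = 8.183 × 0.04926 = 0.403.
Since E_N > E_P, raising the temperature improves selectivity toward N.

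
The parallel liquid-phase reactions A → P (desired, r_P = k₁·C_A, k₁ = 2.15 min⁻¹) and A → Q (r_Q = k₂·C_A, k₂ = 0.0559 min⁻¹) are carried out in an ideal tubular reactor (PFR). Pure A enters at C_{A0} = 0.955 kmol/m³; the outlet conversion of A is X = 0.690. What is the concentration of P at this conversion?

C_A = C_{A0}(1−X) = 0.2961 kmol/m³.
Both paths are first order in A, so the instantaneous fraction to P is constant: dC_P/d(−C_A) = k₁/(k₁+k₂) = 0.9747.
C_P = 0.9747·(C_{A0}−C_A) = 0.9747×0.6589 = 0.642 kmol/m³.

0.642 kmol/m³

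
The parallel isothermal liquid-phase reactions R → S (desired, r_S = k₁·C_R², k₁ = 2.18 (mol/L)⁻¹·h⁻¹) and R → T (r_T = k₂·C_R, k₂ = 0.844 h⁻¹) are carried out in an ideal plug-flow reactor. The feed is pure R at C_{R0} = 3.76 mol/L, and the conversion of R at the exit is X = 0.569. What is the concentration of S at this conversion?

C_R = C_{R0}(1−X) = 1.621 mol/L.
Along a PFR/batch, dC_T/dC_R = −r_T/(r_S+r_T) = −k₂/(k₂+k₁·C_R).
Integrating from C_{R0} to C_R: C_T = (0.844/2.18)·ln[(0.844+2.18·3.76)/(0.844+2.18·1.62)] = 0.3872·ln(9.041/4.377) = 0.2809 mol/L.
Then C_S = (C_{R0}−C_R) − C_T = 2.139 − 0.2809 = 1.859 mol/L.

1.86 mol/L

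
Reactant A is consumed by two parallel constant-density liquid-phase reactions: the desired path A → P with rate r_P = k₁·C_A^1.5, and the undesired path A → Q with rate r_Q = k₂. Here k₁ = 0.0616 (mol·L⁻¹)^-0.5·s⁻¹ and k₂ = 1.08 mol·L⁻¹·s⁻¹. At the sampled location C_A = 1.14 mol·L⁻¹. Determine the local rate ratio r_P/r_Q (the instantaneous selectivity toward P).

S_{P/Q} = r_P/r_Q = (k₁·C_A^1.5)/(k₂) = (k₁/k₂)·C_A^1.5.
= (0.0616×1.140^1.5) / (1.08) = 0.07498/1.080 = 0.0694.

0.0694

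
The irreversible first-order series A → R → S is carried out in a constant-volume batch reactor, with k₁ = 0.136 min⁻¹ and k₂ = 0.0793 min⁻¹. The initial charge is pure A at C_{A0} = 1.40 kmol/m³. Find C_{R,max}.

At the optimum, C_{R,max}/C_{A0} = (k₁/k₂)^[k₂/(k₂−k₁)].
= (0.136/0.0793)^(0.0793/(0.0793−0.136)) = (1.715)^(-1.399) = 0.4703.
C_{R,max} = 0.4703×1.40 = 0.658 kmol/m³.

0.658 kmol/m³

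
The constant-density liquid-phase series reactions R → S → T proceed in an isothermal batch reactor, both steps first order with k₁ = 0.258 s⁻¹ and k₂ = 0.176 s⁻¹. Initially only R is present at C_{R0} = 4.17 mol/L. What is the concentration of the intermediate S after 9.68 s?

1.31 mol/L

The intermediate concentration in a first-order A→B→C sequence is C_S = k₁C_{R0}(e^(−k₁t) − e^(−k₂t))/(k₂−k₁).
e^(−k₁t) = e^(−0.258×9.68) = e^(−2.497) = 0.08230; e^(−k₂t) = e^(−1.704) = 0.1820.
C_S = 0.258×4.17/(0.176−0.258) × (0.08230−0.1820) = (-13.12)×(-0.09972) = 1.308 mol/L.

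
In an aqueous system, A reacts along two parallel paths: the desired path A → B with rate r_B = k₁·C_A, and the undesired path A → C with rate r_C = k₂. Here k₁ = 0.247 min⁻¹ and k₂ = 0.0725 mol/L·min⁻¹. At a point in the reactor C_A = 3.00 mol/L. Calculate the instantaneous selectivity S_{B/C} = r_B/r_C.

S_{B/C} = r_B/r_C = (k₁·C_A)/(k₂) = (k₁/k₂)·C_A.
= (0.247×3.000) / (0.0725) = 0.7410/0.07250 = 10.2.
Since the desired path is higher order in A, keeping C_A high (PFR or concentrated feed) favours B.

10.2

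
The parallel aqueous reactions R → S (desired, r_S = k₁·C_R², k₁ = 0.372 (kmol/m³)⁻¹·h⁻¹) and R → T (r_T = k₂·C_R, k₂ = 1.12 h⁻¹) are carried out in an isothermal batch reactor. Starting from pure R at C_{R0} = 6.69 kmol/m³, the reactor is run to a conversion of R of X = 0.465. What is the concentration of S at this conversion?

1.95 kmol/m³

C_R = C_{R0}(1−X) = 3.579 kmol/m³.
Along a PFR/batch, dC_T/dC_R = −r_T/(r_S+r_T) = −k₂/(k₂+k₁·C_R).
Integrating from C_{R0} to C_R: C_T = (1.12/0.372)·ln[(1.12+0.372·6.69)/(1.12+0.372·3.58)] = 3.011·ln(3.609/2.451) = 1.164 kmol/m³.
Then C_S = (C_{R0}−C_R) − C_T = 3.111 − 1.164 = 1.947 kmol/m³.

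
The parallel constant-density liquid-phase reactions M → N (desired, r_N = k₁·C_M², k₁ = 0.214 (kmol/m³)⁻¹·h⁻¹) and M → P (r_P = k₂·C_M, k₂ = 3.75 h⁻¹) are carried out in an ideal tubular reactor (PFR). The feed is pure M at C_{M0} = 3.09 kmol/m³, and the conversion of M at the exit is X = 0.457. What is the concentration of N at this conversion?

0.169 kmol/m³

C_M = C_{M0}(1−X) = 1.678 kmol/m³.
Along a PFR/batch, dC_P/dC_M = −r_P/(r_N+r_P) = −k₂/(k₂+k₁·C_M).
Integrating from C_{M0} to C_M: C_P = (3.75/0.214)·ln[(3.75+0.214·3.09)/(3.75+0.214·1.68)] = 17.52·ln(4.411/4.109) = 1.244 kmol/m³.
Then C_N = (C_{M0}−C_M) − C_P = 1.412 − 1.244 = 0.1686 kmol/m³.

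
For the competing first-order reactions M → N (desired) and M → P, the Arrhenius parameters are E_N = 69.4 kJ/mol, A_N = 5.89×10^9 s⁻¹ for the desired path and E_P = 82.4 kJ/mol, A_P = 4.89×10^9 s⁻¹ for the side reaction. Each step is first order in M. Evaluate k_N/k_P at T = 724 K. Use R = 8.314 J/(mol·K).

10.4

With equal orders, S_{N/P} = k_N/k_P = (A_N/A_P)·exp[(E_P−E_N)/(RT)].
(E_P−E_N)/(RT) = (82.4−69.4)×10³/(8.314×724) = 13000/6019 = 2.160.
k_N/k_P = (5.89×10^9/4.89×10^9)·exp(2.160) = 1.204 × 8.669 = 10.4.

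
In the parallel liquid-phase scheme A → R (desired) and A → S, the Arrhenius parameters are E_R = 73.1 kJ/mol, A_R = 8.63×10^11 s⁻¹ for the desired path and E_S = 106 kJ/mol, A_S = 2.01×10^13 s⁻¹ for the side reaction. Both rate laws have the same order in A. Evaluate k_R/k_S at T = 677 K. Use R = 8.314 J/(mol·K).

14.8

Since both paths have the same order in A, the concentration cancels and S_{R/S} = k_R/k_S = (A_R/A_S)·exp[(E_S−E_R)/(RT)].
(E_S−E_R)/(RT) = (106−73.1)×10³/(8.314×677) = 32900/5629 = 5.845.
k_R/k_S = (8.63×10^11/2.01×10^13)·exp(5.845) = 0.04294 × 345.6 = 14.8.
Since E_R < E_S, lowering the temperature improves selectivity toward R.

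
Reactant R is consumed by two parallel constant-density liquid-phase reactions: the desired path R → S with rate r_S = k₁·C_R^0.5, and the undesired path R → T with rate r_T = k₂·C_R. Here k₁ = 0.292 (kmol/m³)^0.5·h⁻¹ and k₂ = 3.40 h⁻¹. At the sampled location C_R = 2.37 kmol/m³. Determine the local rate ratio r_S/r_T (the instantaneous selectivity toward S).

S_{S/T} = r_S/r_T = (k₁·C_R^0.5)/(k₂·C_R) = (k₁/k₂)·C_R^-0.5.
= (0.292×2.370^0.5) / (3.40×2.370) = 0.4495/8.058 = 0.0558.
The undesired path is higher order in R, so low C_R (CSTR or dilute feed) favours S.

0.0558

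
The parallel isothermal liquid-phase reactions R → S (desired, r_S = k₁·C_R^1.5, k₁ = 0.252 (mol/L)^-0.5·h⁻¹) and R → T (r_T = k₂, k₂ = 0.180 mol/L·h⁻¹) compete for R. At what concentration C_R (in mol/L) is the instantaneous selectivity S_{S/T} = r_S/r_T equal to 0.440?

S_{S/T} = (k₁/k₂)·C_R^1.5 ⇒ C_R = (S·k₂/k₁)^(1/1.5).
= (0.440×0.180/0.252)^(0.6667) = (0.3143)^(0.6667) = 0.462 mol/L.

0.462 mol/L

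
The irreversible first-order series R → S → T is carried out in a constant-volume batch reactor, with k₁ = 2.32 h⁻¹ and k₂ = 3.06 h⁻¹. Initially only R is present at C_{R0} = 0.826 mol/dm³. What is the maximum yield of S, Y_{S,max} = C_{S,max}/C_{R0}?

0.318

Evaluating C_S at t_opt = ln(k₂/k₁)/(k₂−k₁) gives C_{S,max}/C_{R0} = (k₁/k₂)^[k₂/(k₂−k₁)].
= (2.32/3.06)^(3.06/(3.06−2.32)) = (0.7582)^(4.135) = 0.3183.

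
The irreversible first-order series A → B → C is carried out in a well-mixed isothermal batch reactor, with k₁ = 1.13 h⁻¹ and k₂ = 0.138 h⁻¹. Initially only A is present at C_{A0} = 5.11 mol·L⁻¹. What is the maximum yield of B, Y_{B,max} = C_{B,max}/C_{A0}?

For a first-order series the maximum intermediate yield is C_{B,max}/C_{A0} = (k₁/k₂)^[k₂/(k₂−k₁)].
= (1.13/0.138)^(0.138/(0.138−1.13)) = (8.188)^(-0.1391) = 0.7464.

0.746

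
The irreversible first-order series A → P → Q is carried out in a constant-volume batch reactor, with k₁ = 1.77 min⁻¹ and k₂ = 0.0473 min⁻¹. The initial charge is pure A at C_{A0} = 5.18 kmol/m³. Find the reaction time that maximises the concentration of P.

Setting dC_P/dt = 0 gives t_opt = ln(k₂/k₁)/(k₂−k₁).
= ln(0.0473/1.77)/(0.0473−1.77) = ln(0.02672)/-1.723 = -3.622/-1.723 = 2.10 min.

2.10 min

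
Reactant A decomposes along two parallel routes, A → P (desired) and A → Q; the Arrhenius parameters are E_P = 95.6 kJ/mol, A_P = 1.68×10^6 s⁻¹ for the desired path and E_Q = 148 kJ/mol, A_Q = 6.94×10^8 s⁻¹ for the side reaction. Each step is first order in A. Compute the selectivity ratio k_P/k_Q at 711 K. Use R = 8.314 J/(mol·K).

17.1

Since both paths have the same order in A, the concentration cancels and S_{P/Q} = k_P/k_Q = (A_P/A_Q)·exp[(E_Q−E_P)/(RT)].
(E_Q−E_P)/(RT) = (148−95.6)×10³/(8.314×711) = 52400/5911 = 8.864.
k_P/k_Q = (1.68×10^6/6.94×10^8)·exp(8.864) = 0.002421 × 7076 = 17.1.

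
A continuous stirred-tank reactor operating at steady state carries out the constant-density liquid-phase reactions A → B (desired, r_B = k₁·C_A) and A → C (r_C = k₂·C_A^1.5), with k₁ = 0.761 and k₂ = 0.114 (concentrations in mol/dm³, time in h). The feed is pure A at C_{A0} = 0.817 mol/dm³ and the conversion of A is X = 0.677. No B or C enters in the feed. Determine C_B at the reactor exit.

Exit C_A = C_{A0}(1−X) = 0.817×0.323 = 0.2639 mol/dm³.
In a CSTR the entire volume is at exit conditions, so r_B = 0.761×0.2639 = 0.2008 and r_C = 0.114×0.2639^1.5 = 0.01545.
Fraction of consumed A going to B: r_B/(r_B+r_C) = 0.9285.
C_B = 0.9285·C_{A0}·X = 0.9285×0.817×0.677 = 0.514 mol/dm³.

0.514 mol/dm³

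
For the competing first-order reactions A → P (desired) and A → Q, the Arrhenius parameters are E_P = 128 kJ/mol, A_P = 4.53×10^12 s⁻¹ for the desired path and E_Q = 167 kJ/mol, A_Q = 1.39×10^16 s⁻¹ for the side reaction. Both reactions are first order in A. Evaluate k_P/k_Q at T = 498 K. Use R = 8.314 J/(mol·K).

4.02

k_P/k_Q = (A_P/A_Q)·exp[−(E_P−E_Q)/(RT)] = (A_P/A_Q)·exp[(E_Q−E_P)/(RT)].
(E_Q−E_P)/(RT) = (167−128)×10³/(8.314×498) = 39000/4140 = 9.419.
k_P/k_Q = (4.53×10^12/1.39×10^16)·exp(9.419) = 3.259×10^-4 × 12326 = 4.02.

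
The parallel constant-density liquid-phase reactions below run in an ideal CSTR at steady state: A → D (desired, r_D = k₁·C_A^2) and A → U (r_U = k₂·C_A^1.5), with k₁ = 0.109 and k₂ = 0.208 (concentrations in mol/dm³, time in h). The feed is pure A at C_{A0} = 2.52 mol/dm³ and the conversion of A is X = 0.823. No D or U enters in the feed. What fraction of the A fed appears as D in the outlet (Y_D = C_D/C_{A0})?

Exit C_A = C_{A0}(1−X) = 2.52×0.177 = 0.4460 mol/dm³.
Rates in a CSTR are evaluated at the outlet concentration: r_D = 0.109×0.4460^2 = 0.02169, r_U = 0.208×0.4460^1.5 = 0.06196.
Fraction of consumed A going to D: r_D/(r_D+r_U) = 0.2593.
C_D = 0.2593·C_{A0}·X = 0.2593×2.52×0.823 = 0.538 mol/dm³; Y_D = C_D/C_{A0} = 0.213.

0.213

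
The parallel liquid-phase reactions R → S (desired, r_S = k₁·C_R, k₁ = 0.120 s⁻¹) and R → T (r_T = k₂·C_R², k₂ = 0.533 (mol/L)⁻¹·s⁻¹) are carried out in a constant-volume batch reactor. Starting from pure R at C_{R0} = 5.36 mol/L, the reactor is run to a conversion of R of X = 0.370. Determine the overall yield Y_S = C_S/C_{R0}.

C_R = C_{R0}(1−X) = 3.377 mol/L.
Along a PFR/batch, dC_S/dC_R = −r_S/(r_S+r_T) = −k₁/(k₁+k₂·C_R).
Integrating from C_{R0} to C_R: C_S = (0.120/0.533)·ln[(0.120+0.533·5.36)/(0.120+0.533·3.38)] = 0.2251·ln(2.977/1.920) = 0.09876 mol/L.
Y_S = C_S/C_{R0} = 0.09876/5.36 = 0.0184.

0.0184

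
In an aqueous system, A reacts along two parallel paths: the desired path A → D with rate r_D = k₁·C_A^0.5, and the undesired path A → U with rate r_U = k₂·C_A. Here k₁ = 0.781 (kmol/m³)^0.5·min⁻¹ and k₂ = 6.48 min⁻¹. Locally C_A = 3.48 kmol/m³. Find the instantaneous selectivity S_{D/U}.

0.0646

S_{D/U} = r_D/r_U = (k₁·C_A^0.5)/(k₂·C_A) = (k₁/k₂)·C_A^-0.5.
= (0.781×3.480^0.5) / (6.48×3.480) = 1.457/22.55 = 0.0646.
The undesired path is higher order in A, so low C_A (CSTR or dilute feed) favours D.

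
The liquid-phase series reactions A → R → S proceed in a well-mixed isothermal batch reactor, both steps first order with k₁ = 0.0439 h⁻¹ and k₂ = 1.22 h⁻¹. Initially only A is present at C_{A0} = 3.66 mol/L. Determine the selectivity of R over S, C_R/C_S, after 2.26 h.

0.499

For first-order series with pure A initially, C_R(t) = k₁C_{A0}/(k₂−k₁)·(e^(−k₁t) − e^(−k₂t)).
e^(−k₁t) = e^(−0.0439×2.26) = e^(−0.09921) = 0.9055; e^(−k₂t) = e^(−2.757) = 0.06347.
C_R = 0.0439×3.66/(1.22−0.0439) × (0.9055−0.06347) = 0.1366×0.8421 = 0.1150 mol/L.
C_A = C_{A0}e^(−k₁t) = 3.314 mol/L, so C_S = C_{A0}−C_A−C_R = 0.2306 mol/L; C_R/C_S = 0.499.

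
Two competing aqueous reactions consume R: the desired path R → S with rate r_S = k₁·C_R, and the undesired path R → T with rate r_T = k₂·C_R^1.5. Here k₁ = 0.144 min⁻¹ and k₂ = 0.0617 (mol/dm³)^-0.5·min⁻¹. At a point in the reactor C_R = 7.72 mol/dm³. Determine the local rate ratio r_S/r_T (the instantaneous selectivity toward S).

S_{S/T} = r_S/r_T = (k₁·C_R)/(k₂·C_R^1.5) = (k₁/k₂)·C_R^-0.5.
= (0.144×7.720) / (0.0617×7.720^1.5) = 1.112/1.323 = 0.840.
The undesired path is higher order in R, so low C_R (CSTR or dilute feed) favours S.

0.840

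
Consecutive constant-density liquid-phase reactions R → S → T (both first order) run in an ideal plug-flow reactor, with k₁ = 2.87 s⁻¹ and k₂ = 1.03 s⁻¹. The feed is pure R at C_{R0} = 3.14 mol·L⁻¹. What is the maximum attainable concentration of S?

1.77 mol·L⁻¹

Evaluating C_S at τ_opt = ln(k₂/k₁)/(k₂−k₁) gives C_{S,max}/C_{R0} = (k₁/k₂)^[k₂/(k₂−k₁)].
= (2.87/1.03)^(1.03/(1.03−2.87)) = (2.786)^(-0.5598) = 0.5635.
C_{S,max} = 0.5635×3.14 = 1.77 mol·L⁻¹.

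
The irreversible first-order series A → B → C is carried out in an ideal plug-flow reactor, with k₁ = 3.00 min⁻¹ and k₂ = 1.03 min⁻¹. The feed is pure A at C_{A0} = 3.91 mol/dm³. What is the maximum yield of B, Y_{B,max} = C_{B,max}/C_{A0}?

0.572

For a first-order series the maximum intermediate yield is C_{B,max}/C_{A0} = (k₁/k₂)^[k₂/(k₂−k₁)].
= (3.00/1.03)^(1.03/(1.03−3.00)) = (2.913)^(-0.5228) = 0.5718.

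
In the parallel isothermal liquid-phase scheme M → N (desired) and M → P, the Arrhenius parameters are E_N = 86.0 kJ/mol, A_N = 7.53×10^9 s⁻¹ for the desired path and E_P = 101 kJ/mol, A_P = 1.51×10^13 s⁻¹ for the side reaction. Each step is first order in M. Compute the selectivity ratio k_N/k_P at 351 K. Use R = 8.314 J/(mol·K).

0.0851

With equal orders, S_{N/P} = k_N/k_P = (A_N/A_P)·exp[(E_P−E_N)/(RT)].
(E_P−E_N)/(RT) = (101−86.0)×10³/(8.314×351) = 15000/2918 = 5.140.
k_N/k_P = (7.53×10^9/1.51×10^13)·exp(5.140) = 4.987×10^-4 × 170.7 = 0.0851.
Since E_N < E_P, lowering the temperature improves selectivity toward N.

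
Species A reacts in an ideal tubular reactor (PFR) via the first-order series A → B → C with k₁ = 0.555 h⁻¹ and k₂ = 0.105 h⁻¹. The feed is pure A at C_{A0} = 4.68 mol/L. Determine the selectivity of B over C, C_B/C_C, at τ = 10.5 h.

Solving the coupled first-order balances gives C_B(τ) = [k₁/(k₂−k₁)]·C_{A0}·(e^(−k₁τ) − e^(−k₂τ)).
e^(−k₁τ) = e^(−0.555×10.5) = e^(−5.828) = 0.002945; e^(−k₂τ) = e^(−1.103) = 0.3320.
C_B = 0.555×4.68/(0.105−0.555) × (0.002945−0.3320) = (-5.772)×(-0.3291) = 1.900 mol/L.
C_A = C_{A0}e^(−k₁τ) = 0.01378 mol/L, so C_C = C_{A0}−C_A−C_B = 2.767 mol/L; C_B/C_C = 0.687.

0.687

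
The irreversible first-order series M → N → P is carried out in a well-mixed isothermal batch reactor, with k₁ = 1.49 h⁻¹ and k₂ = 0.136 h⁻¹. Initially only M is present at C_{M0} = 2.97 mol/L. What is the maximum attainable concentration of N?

For a first-order series the maximum intermediate yield is C_{N,max}/C_{M0} = (k₁/k₂)^[k₂/(k₂−k₁)].
= (1.49/0.136)^(0.136/(0.136−1.49)) = (10.96)^(-0.1004) = 0.7863.
C_{N,max} = 0.7863×2.97 = 2.34 mol/L.

2.34 mol/L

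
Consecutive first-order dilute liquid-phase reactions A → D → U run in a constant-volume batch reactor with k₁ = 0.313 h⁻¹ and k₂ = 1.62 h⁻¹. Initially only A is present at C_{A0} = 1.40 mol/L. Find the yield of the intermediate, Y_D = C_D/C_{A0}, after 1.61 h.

For first-order series with pure A initially, C_D(t) = k₁C_{A0}/(k₂−k₁)·(e^(−k₁t) − e^(−k₂t)).
e^(−k₁t) = e^(−0.313×1.61) = e^(−0.5039) = 0.6042; e^(−k₂t) = e^(−2.608) = 0.07367.
C_D = 0.313×1.40/(1.62−0.313) × (0.6042−0.07367) = 0.3353×0.5305 = 0.1779 mol/L.
Y_D = C_D/C_{A0} = 0.1779/1.40 = 0.127.

0.127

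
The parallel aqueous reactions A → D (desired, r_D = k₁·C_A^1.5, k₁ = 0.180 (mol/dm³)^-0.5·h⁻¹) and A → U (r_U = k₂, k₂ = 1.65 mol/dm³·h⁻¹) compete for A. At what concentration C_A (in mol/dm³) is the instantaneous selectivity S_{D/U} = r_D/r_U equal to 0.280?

S_{D/U} = (k₁/k₂)·C_A^1.5 ⇒ C_A = (S·k₂/k₁)^(1/1.5).
= (0.280×1.65/0.180)^(0.6667) = (2.567)^(0.6667) = 1.87 mol/dm³.

1.87 mol/dm³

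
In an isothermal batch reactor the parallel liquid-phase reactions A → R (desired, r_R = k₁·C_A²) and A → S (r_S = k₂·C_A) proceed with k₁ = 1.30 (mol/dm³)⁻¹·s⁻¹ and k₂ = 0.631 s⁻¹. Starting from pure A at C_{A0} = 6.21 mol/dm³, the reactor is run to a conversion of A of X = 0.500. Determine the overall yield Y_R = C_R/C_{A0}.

0.451

C_A = C_{A0}(1−X) = 3.105 mol/dm³.
Along a PFR/batch, dC_S/dC_A = −r_S/(r_R+r_S) = −k₂/(k₂+k₁·C_A).
Integrating from C_{A0} to C_A: C_S = (0.631/1.30)·ln[(0.631+1.30·6.21)/(0.631+1.30·3.10)] = 0.4854·ln(8.704/4.668) = 0.3025 mol/dm³.
Then C_R = (C_{A0}−C_A) − C_S = 3.105 − 0.3025 = 2.803 mol/dm³.
Y_R = C_R/C_{A0} = 2.803/6.21 = 0.451.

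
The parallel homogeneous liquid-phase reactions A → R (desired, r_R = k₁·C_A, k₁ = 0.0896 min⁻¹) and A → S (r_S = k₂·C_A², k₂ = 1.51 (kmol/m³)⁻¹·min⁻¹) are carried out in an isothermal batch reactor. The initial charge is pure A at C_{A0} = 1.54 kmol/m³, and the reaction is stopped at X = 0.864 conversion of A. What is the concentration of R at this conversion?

C_A = C_{A0}(1−X) = 0.2094 kmol/m³.
Along a PFR/batch, dC_R/dC_A = −r_R/(r_R+r_S) = −k₁/(k₁+k₂·C_A).
Integrating from C_{A0} to C_A: C_R = (0.0896/1.51)·ln[(0.0896+1.51·1.54)/(0.0896+1.51·0.209)] = 0.05934·ln(2.415/0.4059) = 0.1058 kmol/m³.

0.106 kmol/m³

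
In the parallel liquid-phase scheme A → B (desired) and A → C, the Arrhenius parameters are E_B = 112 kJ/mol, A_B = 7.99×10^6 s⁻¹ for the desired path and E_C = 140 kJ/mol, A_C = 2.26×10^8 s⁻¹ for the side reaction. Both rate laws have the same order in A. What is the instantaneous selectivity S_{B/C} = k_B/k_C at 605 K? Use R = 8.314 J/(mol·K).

With equal orders, S_{B/C} = k_B/k_C = (A_B/A_C)·exp[(E_C−E_B)/(RT)].
(E_C−E_B)/(RT) = (140−112)×10³/(8.314×605) = 28000/5030 = 5.567.
k_B/k_C = (7.99×10^6/2.26×10^8)·exp(5.567) = 0.03535 × 261.6 = 9.25.

9.25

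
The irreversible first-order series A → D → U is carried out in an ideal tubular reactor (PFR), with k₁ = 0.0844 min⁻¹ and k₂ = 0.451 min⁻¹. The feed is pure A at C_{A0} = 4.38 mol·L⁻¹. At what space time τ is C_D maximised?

4.57 min

The intermediate peaks when r₁ = r₂, i.e. k₁e^(−k₁τ) = k₂e^(−k₂τ), giving τ_opt = ln(k₂/k₁)/(k₂−k₁).
= ln(0.451/0.0844)/(0.451−0.0844) = ln(5.344)/0.3666 = 1.676/0.3666 = 4.57 min.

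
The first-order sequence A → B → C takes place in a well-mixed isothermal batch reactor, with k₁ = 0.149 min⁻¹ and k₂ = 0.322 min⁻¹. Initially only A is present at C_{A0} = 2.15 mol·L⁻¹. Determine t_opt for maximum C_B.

4.45 min

The intermediate peaks when r₁ = r₂, i.e. k₁e^(−k₁t) = k₂e^(−k₂t), giving t_opt = ln(k₂/k₁)/(k₂−k₁).
= ln(0.322/0.149)/(0.322−0.149) = ln(2.161)/0.1730 = 0.7706/0.1730 = 4.45 min.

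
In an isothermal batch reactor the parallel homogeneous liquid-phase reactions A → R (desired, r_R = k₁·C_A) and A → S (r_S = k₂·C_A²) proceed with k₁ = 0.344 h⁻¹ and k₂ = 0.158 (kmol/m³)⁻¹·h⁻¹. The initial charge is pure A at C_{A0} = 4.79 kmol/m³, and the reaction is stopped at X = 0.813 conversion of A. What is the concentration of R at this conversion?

1.78 kmol/m³

C_A = C_{A0}(1−X) = 0.8957 kmol/m³.
Along a PFR/batch, dC_R/dC_A = −r_R/(r_R+r_S) = −k₁/(k₁+k₂·C_A).
Integrating from C_{A0} to C_A: C_R = (0.344/0.158)·ln[(0.344+0.158·4.79)/(0.344+0.158·0.896)] = 2.177·ln(1.101/0.4855) = 1.782 kmol/m³.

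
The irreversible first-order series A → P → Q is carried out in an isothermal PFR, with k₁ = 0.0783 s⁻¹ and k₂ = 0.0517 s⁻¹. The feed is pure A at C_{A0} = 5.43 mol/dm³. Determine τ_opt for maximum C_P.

Setting dC_P/dτ = 0 gives τ_opt = ln(k₂/k₁)/(k₂−k₁).
= ln(0.0517/0.0783)/(0.0517−0.0783) = ln(0.6603)/-0.02660 = -0.4151/-0.02660 = 15.6 s.

15.6 s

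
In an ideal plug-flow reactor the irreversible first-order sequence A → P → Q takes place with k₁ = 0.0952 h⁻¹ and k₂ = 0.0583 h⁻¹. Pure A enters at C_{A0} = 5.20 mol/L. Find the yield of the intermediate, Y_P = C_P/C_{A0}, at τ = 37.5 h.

For first-order series with pure A initially, C_P(τ) = k₁C_{A0}/(k₂−k₁)·(e^(−k₁τ) − e^(−k₂τ)).
e^(−k₁τ) = e^(−0.0952×37.5) = e^(−3.570) = 0.02816; e^(−k₂τ) = e^(−2.186) = 0.1123.
C_P = 0.0952×5.20/(0.0583−0.0952) × (0.02816−0.1123) = (-13.42)×(-0.08418) = 1.129 mol/L.
Y_P = C_P/C_{A0} = 1.129/5.20 = 0.217.

0.217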